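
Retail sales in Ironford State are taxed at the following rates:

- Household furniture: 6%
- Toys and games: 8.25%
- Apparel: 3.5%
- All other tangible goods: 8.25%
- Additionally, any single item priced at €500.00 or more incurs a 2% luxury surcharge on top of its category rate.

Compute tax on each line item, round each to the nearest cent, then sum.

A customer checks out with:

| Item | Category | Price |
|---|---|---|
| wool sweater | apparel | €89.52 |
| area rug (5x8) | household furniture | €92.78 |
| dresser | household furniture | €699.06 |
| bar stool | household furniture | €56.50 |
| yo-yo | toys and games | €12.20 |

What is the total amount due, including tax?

Wool sweater €89.52: apparel → 3.5% → €3.13
Area rug (5x8) €92.78: household furniture → 6% → €5.57
Dresser €699.06: household furniture → 6% + 2% surcharge = 8% → €55.92
Bar stool €56.50: household furniture → 6% → €3.39
Yo-yo €12.20: toys and games → 8.25% → €1.01
Subtotal = €950.06; tax = €69.02; total due = €1019.08

€1019.08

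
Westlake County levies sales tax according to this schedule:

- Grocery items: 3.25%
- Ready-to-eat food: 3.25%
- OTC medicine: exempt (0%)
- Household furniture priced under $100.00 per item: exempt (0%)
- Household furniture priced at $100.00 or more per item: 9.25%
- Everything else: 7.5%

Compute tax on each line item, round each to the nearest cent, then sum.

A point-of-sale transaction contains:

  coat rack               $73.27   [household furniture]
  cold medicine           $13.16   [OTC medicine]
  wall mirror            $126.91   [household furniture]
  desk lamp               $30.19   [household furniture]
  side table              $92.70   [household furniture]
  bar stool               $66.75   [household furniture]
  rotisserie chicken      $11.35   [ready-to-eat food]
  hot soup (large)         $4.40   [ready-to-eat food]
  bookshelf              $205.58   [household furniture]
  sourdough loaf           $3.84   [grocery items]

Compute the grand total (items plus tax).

$659.54

Coat rack $73.27: household furniture, under $100.00 → 0% → $0.00
Cold medicine $13.16: OTC medicine → 0% → $0.00
Wall mirror $126.91: household furniture, $100.00 or more → 9.25% → $11.74
Desk lamp $30.19: household furniture, under $100.00 → 0% → $0.00
Side table $92.70: household furniture, under $100.00 → 0% → $0.00
Bar stool $66.75: household furniture, under $100.00 → 0% → $0.00
Rotisserie chicken $11.35: ready-to-eat food → 3.25% → $0.37
Hot soup (large) $4.40: ready-to-eat food → 3.25% → $0.14
Bookshelf $205.58: household furniture, $100.00 or more → 9.25% → $19.02
Sourdough loaf $3.84: grocery items → 3.25% → $0.12
Subtotal = $628.15; tax = $31.39; total due = $659.54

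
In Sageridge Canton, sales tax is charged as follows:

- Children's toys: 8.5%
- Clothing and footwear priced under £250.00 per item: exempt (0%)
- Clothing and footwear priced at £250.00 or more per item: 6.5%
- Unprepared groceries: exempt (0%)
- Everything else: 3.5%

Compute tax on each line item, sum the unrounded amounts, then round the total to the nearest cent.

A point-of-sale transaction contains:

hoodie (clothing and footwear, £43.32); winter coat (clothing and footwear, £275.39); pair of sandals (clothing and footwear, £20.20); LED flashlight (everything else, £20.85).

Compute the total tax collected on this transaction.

£18.63

Hoodie £43.32: clothing and footwear, under £250.00 → 0% → £0.00
Winter coat £275.39: clothing and footwear, £250.00 or more → 6.5% → £17.90035
Pair of sandals £20.20: clothing and footwear, under £250.00 → 0% → £0.00
LED flashlight £20.85: everything else → 3.5% → £0.72975
Unrounded tax sum = £18.6301 → £18.63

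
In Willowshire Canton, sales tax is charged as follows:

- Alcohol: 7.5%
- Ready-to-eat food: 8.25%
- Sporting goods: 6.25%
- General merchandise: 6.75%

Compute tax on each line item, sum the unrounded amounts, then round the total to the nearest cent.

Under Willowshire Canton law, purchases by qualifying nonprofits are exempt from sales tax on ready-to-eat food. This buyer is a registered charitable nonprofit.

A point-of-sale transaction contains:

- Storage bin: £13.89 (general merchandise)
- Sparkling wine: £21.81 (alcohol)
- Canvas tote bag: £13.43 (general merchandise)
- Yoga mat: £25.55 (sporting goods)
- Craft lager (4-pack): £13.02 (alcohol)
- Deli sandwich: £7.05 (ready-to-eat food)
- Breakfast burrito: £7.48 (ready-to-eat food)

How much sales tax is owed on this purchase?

£6.05

Storage bin £13.89: general merchandise → 6.75% → £0.937575
Sparkling wine £21.81: alcohol → 7.5% → £1.63575
Canvas tote bag £13.43: general merchandise → 6.75% → £0.906525
Yoga mat £25.55: sporting goods → 6.25% → £1.596875
Craft lager (4-pack) £13.02: alcohol → 7.5% → £0.9765
Deli sandwich £7.05: ready-to-eat food, buyer-exempt → 0% → £0.00
Breakfast burrito £7.48: ready-to-eat food, buyer-exempt → 0% → £0.00
Unrounded tax sum = £6.053225 → £6.05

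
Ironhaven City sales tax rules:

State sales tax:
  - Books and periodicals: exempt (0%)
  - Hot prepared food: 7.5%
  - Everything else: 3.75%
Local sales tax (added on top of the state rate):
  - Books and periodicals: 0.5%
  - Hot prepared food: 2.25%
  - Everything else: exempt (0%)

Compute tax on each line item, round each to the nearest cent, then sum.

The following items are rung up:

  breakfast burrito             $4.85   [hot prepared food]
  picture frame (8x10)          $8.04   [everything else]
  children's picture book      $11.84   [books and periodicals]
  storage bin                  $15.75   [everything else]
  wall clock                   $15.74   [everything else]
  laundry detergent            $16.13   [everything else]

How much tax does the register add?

Breakfast burrito $4.85: hot prepared food → 7.5% + 2.25% local = 9.75% → $0.47
Picture frame (8x10) $8.04: everything else → 3.75% + 0% local = 3.75% → $0.30
Children's picture book $11.84: books and periodicals → 0% + 0.5% local = 0.5% → $0.06
Storage bin $15.75: everything else → 3.75% + 0% local = 3.75% → $0.59
Wall clock $15.74: everything else → 3.75% + 0% local = 3.75% → $0.59
Laundry detergent $16.13: everything else → 3.75% + 0% local = 3.75% → $0.60
Total tax = $0.47 + $0.30 + $0.06 + $0.59 + $0.59 + $0.60 = $2.61

$2.61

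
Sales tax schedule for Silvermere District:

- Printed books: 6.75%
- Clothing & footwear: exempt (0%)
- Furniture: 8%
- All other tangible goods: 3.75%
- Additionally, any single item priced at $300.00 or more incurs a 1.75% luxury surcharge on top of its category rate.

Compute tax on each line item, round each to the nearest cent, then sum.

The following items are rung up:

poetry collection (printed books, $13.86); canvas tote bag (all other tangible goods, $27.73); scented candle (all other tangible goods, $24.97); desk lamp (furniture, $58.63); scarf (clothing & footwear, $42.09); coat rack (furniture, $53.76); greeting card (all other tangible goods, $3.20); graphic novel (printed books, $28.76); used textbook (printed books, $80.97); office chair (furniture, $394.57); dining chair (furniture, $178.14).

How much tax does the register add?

Poetry collection $13.86: printed books → 6.75% → $0.94
Canvas tote bag $27.73: all other tangible goods → 3.75% → $1.04
Scented candle $24.97: all other tangible goods → 3.75% → $0.94
Desk lamp $58.63: furniture → 8% → $4.69
Scarf $42.09: clothing & footwear → 0% → $0.00
Coat rack $53.76: furniture → 8% → $4.30
Greeting card $3.20: all other tangible goods → 3.75% → $0.12
Graphic novel $28.76: printed books → 6.75% → $1.94
Used textbook $80.97: printed books → 6.75% → $5.47
Office chair $394.57: furniture → 8% + 1.75% surcharge = 9.75% → $38.47
Dining chair $178.14: furniture → 8% → $14.25
Total tax = $0.94 + $1.04 + $0.94 + $4.69 + $4.30 + $0.12 + $1.94 + $5.47 + $38.47 + $14.25 = $72.16

$72.16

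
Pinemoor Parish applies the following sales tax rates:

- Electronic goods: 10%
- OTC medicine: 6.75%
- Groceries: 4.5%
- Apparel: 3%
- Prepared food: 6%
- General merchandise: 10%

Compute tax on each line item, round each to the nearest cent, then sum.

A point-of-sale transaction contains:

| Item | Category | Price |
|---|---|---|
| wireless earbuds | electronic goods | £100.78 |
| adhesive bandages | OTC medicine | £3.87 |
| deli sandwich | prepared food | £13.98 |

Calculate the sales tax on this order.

£11.18

Wireless earbuds £100.78: electronic goods → 10% → £10.08
Adhesive bandages £3.87: OTC medicine → 6.75% → £0.26
Deli sandwich £13.98: prepared food → 6% → £0.84
Total tax = £10.08 + £0.26 + £0.84 = £11.18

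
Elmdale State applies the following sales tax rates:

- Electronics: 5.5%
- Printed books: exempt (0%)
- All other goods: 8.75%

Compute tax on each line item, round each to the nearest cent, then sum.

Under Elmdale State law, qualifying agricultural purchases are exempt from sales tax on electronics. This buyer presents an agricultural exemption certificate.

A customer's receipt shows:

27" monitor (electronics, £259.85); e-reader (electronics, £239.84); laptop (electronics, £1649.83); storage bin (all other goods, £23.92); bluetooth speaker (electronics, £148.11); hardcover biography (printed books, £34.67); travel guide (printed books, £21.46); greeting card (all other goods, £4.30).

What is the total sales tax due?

27" monitor £259.85: electronics, buyer-exempt → 0% → £0.00
E-reader £239.84: electronics, buyer-exempt → 0% → £0.00
Laptop £1649.83: electronics, buyer-exempt → 0% → £0.00
Storage bin £23.92: all other goods → 8.75% → £2.09
Bluetooth speaker £148.11: electronics, buyer-exempt → 0% → £0.00
Hardcover biography £34.67: printed books → 0% → £0.00
Travel guide £21.46: printed books → 0% → £0.00
Greeting card £4.30: all other goods → 8.75% → £0.38
Total tax = £2.09 + £0.38 = £2.47

£2.47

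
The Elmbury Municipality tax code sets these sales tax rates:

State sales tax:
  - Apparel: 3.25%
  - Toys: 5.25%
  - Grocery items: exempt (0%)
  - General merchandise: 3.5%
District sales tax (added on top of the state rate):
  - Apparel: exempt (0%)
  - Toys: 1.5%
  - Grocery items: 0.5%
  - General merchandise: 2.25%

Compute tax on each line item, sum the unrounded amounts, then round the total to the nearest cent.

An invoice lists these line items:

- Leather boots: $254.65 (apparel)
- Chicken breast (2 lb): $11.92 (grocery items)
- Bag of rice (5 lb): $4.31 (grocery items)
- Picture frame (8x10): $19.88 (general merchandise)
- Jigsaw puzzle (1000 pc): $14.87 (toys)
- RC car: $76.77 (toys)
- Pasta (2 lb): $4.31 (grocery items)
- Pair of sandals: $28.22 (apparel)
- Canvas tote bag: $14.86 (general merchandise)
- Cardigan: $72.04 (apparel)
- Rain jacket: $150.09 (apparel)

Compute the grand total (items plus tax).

Leather boots $254.65: apparel → 3.25% + 0% district = 3.25% → $8.276125
Chicken breast (2 lb) $11.92: grocery items → 0% + 0.5% district = 0.5% → $0.0596
Bag of rice (5 lb) $4.31: grocery items → 0% + 0.5% district = 0.5% → $0.02155
Picture frame (8x10) $19.88: general merchandise → 3.5% + 2.25% district = 5.75% → $1.1431
Jigsaw puzzle (1000 pc) $14.87: toys → 5.25% + 1.5% district = 6.75% → $1.003725
RC car $76.77: toys → 5.25% + 1.5% district = 6.75% → $5.181975
Pasta (2 lb) $4.31: grocery items → 0% + 0.5% district = 0.5% → $0.02155
Pair of sandals $28.22: apparel → 3.25% + 0% district = 3.25% → $0.91715
Canvas tote bag $14.86: general merchandise → 3.5% + 2.25% district = 5.75% → $0.85445
Cardigan $72.04: apparel → 3.25% + 0% district = 3.25% → $2.3413
Rain jacket $150.09: apparel → 3.25% + 0% district = 3.25% → $4.877925
Subtotal = $651.92; unrounded tax = $24.69845 → $24.70; total due = $676.62

$676.62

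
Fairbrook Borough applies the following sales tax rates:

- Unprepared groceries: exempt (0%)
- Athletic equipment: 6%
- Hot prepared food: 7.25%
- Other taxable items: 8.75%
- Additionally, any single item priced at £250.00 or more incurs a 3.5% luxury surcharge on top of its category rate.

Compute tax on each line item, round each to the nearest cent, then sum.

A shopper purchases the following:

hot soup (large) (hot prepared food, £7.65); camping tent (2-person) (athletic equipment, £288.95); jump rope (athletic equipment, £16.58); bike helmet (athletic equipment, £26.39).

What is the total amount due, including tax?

Hot soup (large) £7.65: hot prepared food → 7.25% → £0.55
Camping tent (2-person) £288.95: athletic equipment → 6% + 3.5% surcharge = 9.5% → £27.45
Jump rope £16.58: athletic equipment → 6% → £0.99
Bike helmet £26.39: athletic equipment → 6% → £1.58
Subtotal = £339.57; tax = £30.57; total due = £370.14

£370.14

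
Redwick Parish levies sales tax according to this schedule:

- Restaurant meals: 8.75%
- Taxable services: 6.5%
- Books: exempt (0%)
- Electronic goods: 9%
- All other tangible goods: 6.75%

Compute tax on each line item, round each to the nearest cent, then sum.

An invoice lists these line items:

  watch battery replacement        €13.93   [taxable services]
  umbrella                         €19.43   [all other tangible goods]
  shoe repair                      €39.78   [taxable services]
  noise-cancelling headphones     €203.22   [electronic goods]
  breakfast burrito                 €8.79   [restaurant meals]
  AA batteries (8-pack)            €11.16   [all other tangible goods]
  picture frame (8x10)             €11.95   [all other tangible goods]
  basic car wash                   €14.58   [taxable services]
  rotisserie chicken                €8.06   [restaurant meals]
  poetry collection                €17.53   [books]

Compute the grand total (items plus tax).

Watch battery replacement €13.93: taxable services → 6.5% → €0.91
Umbrella €19.43: all other tangible goods → 6.75% → €1.31
Shoe repair €39.78: taxable services → 6.5% → €2.59
Noise-cancelling headphones €203.22: electronic goods → 9% → €18.29
Breakfast burrito €8.79: restaurant meals → 8.75% → €0.77
AA batteries (8-pack) €11.16: all other tangible goods → 6.75% → €0.75
Picture frame (8x10) €11.95: all other tangible goods → 6.75% → €0.81
Basic car wash €14.58: taxable services → 6.5% → €0.95
Rotisserie chicken €8.06: restaurant meals → 8.75% → €0.71
Poetry collection €17.53: books → 0% → €0.00
Subtotal = €348.43; tax = €27.09; total due = €375.52

€375.52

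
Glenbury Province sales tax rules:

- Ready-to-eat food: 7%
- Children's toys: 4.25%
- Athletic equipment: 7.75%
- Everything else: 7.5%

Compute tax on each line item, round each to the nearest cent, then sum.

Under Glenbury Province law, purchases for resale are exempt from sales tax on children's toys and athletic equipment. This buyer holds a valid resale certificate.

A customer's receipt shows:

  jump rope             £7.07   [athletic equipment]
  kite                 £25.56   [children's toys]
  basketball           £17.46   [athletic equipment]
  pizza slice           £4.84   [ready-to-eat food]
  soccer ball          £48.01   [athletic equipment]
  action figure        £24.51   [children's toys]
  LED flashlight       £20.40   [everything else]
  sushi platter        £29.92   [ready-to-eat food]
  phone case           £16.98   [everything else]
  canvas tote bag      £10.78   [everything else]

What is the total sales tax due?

Jump rope £7.07: athletic equipment, buyer-exempt → 0% → £0.00
Kite £25.56: children's toys, buyer-exempt → 0% → £0.00
Basketball £17.46: athletic equipment, buyer-exempt → 0% → £0.00
Pizza slice £4.84: ready-to-eat food → 7% → £0.34
Soccer ball £48.01: athletic equipment, buyer-exempt → 0% → £0.00
Action figure £24.51: children's toys, buyer-exempt → 0% → £0.00
LED flashlight £20.40: everything else → 7.5% → £1.53
Sushi platter £29.92: ready-to-eat food → 7% → £2.09
Phone case £16.98: everything else → 7.5% → £1.27
Canvas tote bag £10.78: everything else → 7.5% → £0.81
Total tax = £0.34 + £1.53 + £2.09 + £1.27 + £0.81 = £6.04

£6.04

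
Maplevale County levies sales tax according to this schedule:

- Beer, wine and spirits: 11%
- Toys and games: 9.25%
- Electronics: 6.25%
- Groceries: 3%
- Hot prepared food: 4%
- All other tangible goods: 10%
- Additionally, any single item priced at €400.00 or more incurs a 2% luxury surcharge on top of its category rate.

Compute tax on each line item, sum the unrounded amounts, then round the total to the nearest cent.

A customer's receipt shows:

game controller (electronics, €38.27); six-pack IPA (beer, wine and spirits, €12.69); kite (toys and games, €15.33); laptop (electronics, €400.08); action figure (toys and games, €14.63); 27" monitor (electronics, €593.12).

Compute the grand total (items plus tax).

€1162.62

Game controller €38.27: electronics → 6.25% → €2.391875
Six-pack IPA €12.69: beer, wine and spirits → 11% → €1.3959
Kite €15.33: toys and games → 9.25% → €1.418025
Laptop €400.08: electronics → 6.25% + 2% surcharge = 8.25% → €33.0066
Action figure €14.63: toys and games → 9.25% → €1.353275
27" monitor €593.12: electronics → 6.25% + 2% surcharge = 8.25% → €48.9324
Subtotal = €1074.12; unrounded tax = €88.498075 → €88.50; total due = €1162.62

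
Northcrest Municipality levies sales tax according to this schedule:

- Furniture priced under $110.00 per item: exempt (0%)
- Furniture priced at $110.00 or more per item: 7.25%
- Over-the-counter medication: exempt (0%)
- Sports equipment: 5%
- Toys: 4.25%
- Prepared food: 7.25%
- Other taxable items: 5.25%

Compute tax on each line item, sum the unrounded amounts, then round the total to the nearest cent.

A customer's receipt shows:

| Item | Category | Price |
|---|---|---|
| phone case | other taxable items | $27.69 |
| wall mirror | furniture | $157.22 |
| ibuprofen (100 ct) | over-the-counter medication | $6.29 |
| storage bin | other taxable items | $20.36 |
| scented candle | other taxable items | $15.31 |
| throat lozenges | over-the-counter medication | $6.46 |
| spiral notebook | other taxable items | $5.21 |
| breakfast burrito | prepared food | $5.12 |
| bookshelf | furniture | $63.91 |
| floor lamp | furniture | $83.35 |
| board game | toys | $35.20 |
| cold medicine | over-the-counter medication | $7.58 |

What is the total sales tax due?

$16.87

Phone case $27.69: other taxable items → 5.25% → $1.453725
Wall mirror $157.22: furniture, $110.00 or more → 7.25% → $11.39845
Ibuprofen (100 ct) $6.29: over-the-counter medication → 0% → $0.00
Storage bin $20.36: other taxable items → 5.25% → $1.0689
Scented candle $15.31: other taxable items → 5.25% → $0.803775
Throat lozenges $6.46: over-the-counter medication → 0% → $0.00
Spiral notebook $5.21: other taxable items → 5.25% → $0.273525
Breakfast burrito $5.12: prepared food → 7.25% → $0.3712
Bookshelf $63.91: furniture, under $110.00 → 0% → $0.00
Floor lamp $83.35: furniture, under $110.00 → 0% → $0.00
Board game $35.20: toys → 4.25% → $1.496
Cold medicine $7.58: over-the-counter medication → 0% → $0.00
Unrounded tax sum = $16.865575 → $16.87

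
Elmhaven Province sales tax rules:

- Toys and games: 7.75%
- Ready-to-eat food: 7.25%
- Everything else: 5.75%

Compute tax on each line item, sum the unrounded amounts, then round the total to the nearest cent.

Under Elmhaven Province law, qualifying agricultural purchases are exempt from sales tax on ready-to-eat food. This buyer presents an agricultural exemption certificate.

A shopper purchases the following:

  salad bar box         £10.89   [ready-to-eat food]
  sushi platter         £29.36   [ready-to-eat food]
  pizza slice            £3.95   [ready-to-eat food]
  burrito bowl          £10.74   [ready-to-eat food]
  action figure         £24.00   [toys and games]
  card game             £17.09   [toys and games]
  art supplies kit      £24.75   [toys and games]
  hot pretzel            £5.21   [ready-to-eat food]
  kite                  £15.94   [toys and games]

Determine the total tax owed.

£6.34

Salad bar box £10.89: ready-to-eat food, buyer-exempt → 0% → £0.00
Sushi platter £29.36: ready-to-eat food, buyer-exempt → 0% → £0.00
Pizza slice £3.95: ready-to-eat food, buyer-exempt → 0% → £0.00
Burrito bowl £10.74: ready-to-eat food, buyer-exempt → 0% → £0.00
Action figure £24.00: toys and games → 7.75% → £1.86
Card game £17.09: toys and games → 7.75% → £1.324475
Art supplies kit £24.75: toys and games → 7.75% → £1.918125
Hot pretzel £5.21: ready-to-eat food, buyer-exempt → 0% → £0.00
Kite £15.94: toys and games → 7.75% → £1.23535
Unrounded tax sum = £6.33795 → £6.34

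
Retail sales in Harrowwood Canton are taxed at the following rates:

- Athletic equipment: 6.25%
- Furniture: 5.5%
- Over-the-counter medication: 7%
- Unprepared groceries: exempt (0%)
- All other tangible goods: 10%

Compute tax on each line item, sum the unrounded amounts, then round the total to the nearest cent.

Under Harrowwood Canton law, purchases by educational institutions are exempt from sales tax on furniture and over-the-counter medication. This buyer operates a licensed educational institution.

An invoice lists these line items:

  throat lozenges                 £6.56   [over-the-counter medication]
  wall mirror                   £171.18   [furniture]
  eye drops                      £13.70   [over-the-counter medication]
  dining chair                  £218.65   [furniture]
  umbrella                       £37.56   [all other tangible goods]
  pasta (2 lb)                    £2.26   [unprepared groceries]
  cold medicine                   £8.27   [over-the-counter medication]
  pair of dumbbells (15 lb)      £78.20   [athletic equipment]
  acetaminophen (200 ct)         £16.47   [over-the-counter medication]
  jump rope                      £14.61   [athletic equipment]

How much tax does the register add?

£9.56

Throat lozenges £6.56: over-the-counter medication, buyer-exempt → 0% → £0.00
Wall mirror £171.18: furniture, buyer-exempt → 0% → £0.00
Eye drops £13.70: over-the-counter medication, buyer-exempt → 0% → £0.00
Dining chair £218.65: furniture, buyer-exempt → 0% → £0.00
Umbrella £37.56: all other tangible goods → 10% → £3.756
Pasta (2 lb) £2.26: unprepared groceries → 0% → £0.00
Cold medicine £8.27: over-the-counter medication, buyer-exempt → 0% → £0.00
Pair of dumbbells (15 lb) £78.20: athletic equipment → 6.25% → £4.8875
Acetaminophen (200 ct) £16.47: over-the-counter medication, buyer-exempt → 0% → £0.00
Jump rope £14.61: athletic equipment → 6.25% → £0.913125
Unrounded tax sum = £9.556625 → £9.56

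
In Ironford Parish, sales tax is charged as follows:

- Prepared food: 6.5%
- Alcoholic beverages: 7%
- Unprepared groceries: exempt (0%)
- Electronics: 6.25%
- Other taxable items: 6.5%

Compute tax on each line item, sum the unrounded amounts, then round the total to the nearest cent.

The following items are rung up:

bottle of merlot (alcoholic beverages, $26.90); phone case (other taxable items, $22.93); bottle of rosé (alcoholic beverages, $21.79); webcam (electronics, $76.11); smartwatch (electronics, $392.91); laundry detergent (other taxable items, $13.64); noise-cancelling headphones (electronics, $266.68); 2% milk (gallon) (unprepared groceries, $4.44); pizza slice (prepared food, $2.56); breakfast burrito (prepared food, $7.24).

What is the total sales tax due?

$52.40

Bottle of merlot $26.90: alcoholic beverages → 7% → $1.883
Phone case $22.93: other taxable items → 6.5% → $1.49045
Bottle of rosé $21.79: alcoholic beverages → 7% → $1.5253
Webcam $76.11: electronics → 6.25% → $4.756875
Smartwatch $392.91: electronics → 6.25% → $24.556875
Laundry detergent $13.64: other taxable items → 6.5% → $0.8866
Noise-cancelling headphones $266.68: electronics → 6.25% → $16.6675
2% milk (gallon) $4.44: unprepared groceries → 0% → $0.00
Pizza slice $2.56: prepared food → 6.5% → $0.1664
Breakfast burrito $7.24: prepared food → 6.5% → $0.4706
Unrounded tax sum = $52.4036 → $52.40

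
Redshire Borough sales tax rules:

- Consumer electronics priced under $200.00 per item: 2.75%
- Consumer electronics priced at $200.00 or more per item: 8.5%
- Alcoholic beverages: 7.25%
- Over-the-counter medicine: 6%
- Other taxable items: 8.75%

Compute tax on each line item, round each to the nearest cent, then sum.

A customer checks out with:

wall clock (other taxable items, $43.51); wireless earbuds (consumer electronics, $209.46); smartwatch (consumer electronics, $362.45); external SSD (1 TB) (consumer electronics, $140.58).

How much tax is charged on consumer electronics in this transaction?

Wireless earbuds $209.46: consumer electronics, $200.00 or more → 8.5% → $17.80
Smartwatch $362.45: consumer electronics, $200.00 or more → 8.5% → $30.81
External SSD (1 TB) $140.58: consumer electronics, under $200.00 → 2.75% → $3.87
Tax on consumer electronics = $17.80 + $30.81 + $3.87 = $52.48

$52.48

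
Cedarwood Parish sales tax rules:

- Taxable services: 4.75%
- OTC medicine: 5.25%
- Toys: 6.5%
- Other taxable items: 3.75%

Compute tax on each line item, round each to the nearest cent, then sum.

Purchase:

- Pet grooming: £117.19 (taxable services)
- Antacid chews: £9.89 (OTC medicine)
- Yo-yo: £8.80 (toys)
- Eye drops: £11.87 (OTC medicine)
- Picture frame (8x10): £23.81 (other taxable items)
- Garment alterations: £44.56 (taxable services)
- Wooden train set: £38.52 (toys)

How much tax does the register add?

£12.79

Pet grooming £117.19: taxable services → 4.75% → £5.57
Antacid chews £9.89: OTC medicine → 5.25% → £0.52
Yo-yo £8.80: toys → 6.5% → £0.57
Eye drops £11.87: OTC medicine → 5.25% → £0.62
Picture frame (8x10) £23.81: other taxable items → 3.75% → £0.89
Garment alterations £44.56: taxable services → 4.75% → £2.12
Wooden train set £38.52: toys → 6.5% → £2.50
Total tax = £5.57 + £0.52 + £0.57 + £0.62 + £0.89 + £2.12 + £2.50 = £12.79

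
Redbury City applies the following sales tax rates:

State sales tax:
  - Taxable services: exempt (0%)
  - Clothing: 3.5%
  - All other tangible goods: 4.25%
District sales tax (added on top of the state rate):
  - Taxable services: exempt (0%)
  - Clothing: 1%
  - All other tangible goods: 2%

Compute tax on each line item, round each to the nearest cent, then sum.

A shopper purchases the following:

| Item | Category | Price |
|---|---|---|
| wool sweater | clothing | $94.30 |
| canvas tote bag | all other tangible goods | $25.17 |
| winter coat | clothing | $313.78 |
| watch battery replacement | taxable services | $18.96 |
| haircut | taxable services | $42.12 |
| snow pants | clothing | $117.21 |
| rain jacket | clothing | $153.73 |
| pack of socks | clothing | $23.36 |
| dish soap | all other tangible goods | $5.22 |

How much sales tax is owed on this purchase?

$33.50

Wool sweater $94.30: clothing → 3.5% + 1% district = 4.5% → $4.24
Canvas tote bag $25.17: all other tangible goods → 4.25% + 2% district = 6.25% → $1.57
Winter coat $313.78: clothing → 3.5% + 1% district = 4.5% → $14.12
Watch battery replacement $18.96: taxable services → 0% + 0% district = 0% → $0.00
Haircut $42.12: taxable services → 0% + 0% district = 0% → $0.00
Snow pants $117.21: clothing → 3.5% + 1% district = 4.5% → $5.27
Rain jacket $153.73: clothing → 3.5% + 1% district = 4.5% → $6.92
Pack of socks $23.36: clothing → 3.5% + 1% district = 4.5% → $1.05
Dish soap $5.22: all other tangible goods → 4.25% + 2% district = 6.25% → $0.33
Total tax = $4.24 + $1.57 + $14.12 + $5.27 + $6.92 + $1.05 + $0.33 = $33.50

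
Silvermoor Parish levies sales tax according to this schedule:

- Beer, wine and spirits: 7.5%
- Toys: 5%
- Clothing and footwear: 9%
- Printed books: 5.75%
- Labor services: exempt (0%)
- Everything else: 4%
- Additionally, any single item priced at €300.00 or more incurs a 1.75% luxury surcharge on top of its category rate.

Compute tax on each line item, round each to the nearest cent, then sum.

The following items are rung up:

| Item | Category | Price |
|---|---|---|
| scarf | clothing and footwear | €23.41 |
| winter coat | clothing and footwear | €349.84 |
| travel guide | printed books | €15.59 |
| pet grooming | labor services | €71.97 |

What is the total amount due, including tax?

Scarf €23.41: clothing and footwear → 9% → €2.11
Winter coat €349.84: clothing and footwear → 9% + 1.75% surcharge = 10.75% → €37.61
Travel guide €15.59: printed books → 5.75% → €0.90
Pet grooming €71.97: labor services → 0% → €0.00
Subtotal = €460.81; tax = €40.62; total due = €501.43

€501.43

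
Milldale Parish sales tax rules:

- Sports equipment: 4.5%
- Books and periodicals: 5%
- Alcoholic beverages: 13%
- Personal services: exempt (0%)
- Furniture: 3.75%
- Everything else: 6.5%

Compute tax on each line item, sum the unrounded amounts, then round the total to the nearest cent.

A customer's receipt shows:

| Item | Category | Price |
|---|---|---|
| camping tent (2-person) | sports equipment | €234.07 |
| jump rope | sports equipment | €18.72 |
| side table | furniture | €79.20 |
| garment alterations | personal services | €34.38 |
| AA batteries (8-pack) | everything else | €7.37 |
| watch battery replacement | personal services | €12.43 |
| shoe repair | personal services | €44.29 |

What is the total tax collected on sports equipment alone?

€11.38

Camping tent (2-person) €234.07: sports equipment → 4.5% → €10.53315
Jump rope €18.72: sports equipment → 4.5% → €0.8424
Tax on sports equipment: unrounded sum = €11.37555 → €11.38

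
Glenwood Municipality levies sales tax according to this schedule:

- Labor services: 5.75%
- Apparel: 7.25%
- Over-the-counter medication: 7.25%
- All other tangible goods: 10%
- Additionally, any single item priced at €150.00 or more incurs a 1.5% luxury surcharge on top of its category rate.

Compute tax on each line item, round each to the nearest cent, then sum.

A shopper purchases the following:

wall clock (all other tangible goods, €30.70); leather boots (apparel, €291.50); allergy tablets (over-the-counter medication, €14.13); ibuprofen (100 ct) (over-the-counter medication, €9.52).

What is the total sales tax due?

Wall clock €30.70: all other tangible goods → 10% → €3.07
Leather boots €291.50: apparel → 7.25% + 1.5% surcharge = 8.75% → €25.51
Allergy tablets €14.13: over-the-counter medication → 7.25% → €1.02
Ibuprofen (100 ct) €9.52: over-the-counter medication → 7.25% → €0.69
Total tax = €3.07 + €25.51 + €1.02 + €0.69 = €30.29

€30.29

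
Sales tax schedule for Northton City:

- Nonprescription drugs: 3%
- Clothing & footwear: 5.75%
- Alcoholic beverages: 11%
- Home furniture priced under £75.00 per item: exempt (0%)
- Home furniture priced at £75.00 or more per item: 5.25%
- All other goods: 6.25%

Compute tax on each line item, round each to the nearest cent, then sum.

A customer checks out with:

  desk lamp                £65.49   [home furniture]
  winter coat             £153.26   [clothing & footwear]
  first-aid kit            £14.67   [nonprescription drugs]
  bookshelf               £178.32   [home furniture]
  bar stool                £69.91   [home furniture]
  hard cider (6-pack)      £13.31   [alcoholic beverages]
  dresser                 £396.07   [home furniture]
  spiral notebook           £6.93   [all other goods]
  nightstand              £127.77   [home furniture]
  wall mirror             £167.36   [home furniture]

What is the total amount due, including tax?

Desk lamp £65.49: home furniture, under £75.00 → 0% → £0.00
Winter coat £153.26: clothing & footwear → 5.75% → £8.81
First-aid kit £14.67: nonprescription drugs → 3% → £0.44
Bookshelf £178.32: home furniture, £75.00 or more → 5.25% → £9.36
Bar stool £69.91: home furniture, under £75.00 → 0% → £0.00
Hard cider (6-pack) £13.31: alcoholic beverages → 11% → £1.46
Dresser £396.07: home furniture, £75.00 or more → 5.25% → £20.79
Spiral notebook £6.93: all other goods → 6.25% → £0.43
Nightstand £127.77: home furniture, £75.00 or more → 5.25% → £6.71
Wall mirror £167.36: home furniture, £75.00 or more → 5.25% → £8.79
Subtotal = £1193.09; tax = £56.79; total due = £1249.88

£1249.88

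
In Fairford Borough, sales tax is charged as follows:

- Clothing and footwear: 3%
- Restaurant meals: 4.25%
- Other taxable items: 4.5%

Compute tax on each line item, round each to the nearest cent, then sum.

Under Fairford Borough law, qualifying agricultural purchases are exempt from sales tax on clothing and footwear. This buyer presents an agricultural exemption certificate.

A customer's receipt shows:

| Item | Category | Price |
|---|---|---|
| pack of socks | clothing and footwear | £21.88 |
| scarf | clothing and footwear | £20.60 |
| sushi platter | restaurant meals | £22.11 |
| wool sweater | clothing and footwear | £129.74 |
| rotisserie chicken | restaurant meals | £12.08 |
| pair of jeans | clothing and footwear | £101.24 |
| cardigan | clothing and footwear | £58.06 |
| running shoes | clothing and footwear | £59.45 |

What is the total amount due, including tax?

Pack of socks £21.88: clothing and footwear, buyer-exempt → 0% → £0.00
Scarf £20.60: clothing and footwear, buyer-exempt → 0% → £0.00
Sushi platter £22.11: restaurant meals → 4.25% → £0.94
Wool sweater £129.74: clothing and footwear, buyer-exempt → 0% → £0.00
Rotisserie chicken £12.08: restaurant meals → 4.25% → £0.51
Pair of jeans £101.24: clothing and footwear, buyer-exempt → 0% → £0.00
Cardigan £58.06: clothing and footwear, buyer-exempt → 0% → £0.00
Running shoes £59.45: clothing and footwear, buyer-exempt → 0% → £0.00
Subtotal = £425.16; tax = £1.45; total due = £426.61

£426.61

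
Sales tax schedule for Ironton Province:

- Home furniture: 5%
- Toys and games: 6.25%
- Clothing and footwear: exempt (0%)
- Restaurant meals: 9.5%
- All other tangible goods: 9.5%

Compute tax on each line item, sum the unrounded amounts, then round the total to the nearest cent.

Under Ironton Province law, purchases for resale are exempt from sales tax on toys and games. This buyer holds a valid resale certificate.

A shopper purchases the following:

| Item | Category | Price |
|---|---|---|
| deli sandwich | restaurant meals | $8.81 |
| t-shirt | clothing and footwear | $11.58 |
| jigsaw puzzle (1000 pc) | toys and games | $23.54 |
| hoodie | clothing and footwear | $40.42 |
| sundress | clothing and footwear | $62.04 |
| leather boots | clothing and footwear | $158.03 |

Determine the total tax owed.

$0.84

Deli sandwich $8.81: restaurant meals → 9.5% → $0.83695
T-shirt $11.58: clothing and footwear → 0% → $0.00
Jigsaw puzzle (1000 pc) $23.54: toys and games, buyer-exempt → 0% → $0.00
Hoodie $40.42: clothing and footwear → 0% → $0.00
Sundress $62.04: clothing and footwear → 0% → $0.00
Leather boots $158.03: clothing and footwear → 0% → $0.00
Unrounded tax sum = $0.83695 → $0.84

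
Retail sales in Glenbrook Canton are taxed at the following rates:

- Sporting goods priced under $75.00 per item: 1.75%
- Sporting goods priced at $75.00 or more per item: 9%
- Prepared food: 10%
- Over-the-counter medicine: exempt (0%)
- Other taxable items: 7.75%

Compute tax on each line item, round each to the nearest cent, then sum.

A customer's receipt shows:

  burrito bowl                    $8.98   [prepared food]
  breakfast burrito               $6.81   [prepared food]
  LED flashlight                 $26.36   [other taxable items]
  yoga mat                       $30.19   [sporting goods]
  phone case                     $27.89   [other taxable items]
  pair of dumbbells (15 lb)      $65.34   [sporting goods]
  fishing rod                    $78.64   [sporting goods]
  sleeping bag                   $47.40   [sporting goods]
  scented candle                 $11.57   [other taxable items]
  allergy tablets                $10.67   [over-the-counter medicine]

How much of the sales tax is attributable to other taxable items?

LED flashlight $26.36: other taxable items → 7.75% → $2.04
Phone case $27.89: other taxable items → 7.75% → $2.16
Scented candle $11.57: other taxable items → 7.75% → $0.90
Tax on other taxable items = $2.04 + $2.16 + $0.90 = $5.10

$5.10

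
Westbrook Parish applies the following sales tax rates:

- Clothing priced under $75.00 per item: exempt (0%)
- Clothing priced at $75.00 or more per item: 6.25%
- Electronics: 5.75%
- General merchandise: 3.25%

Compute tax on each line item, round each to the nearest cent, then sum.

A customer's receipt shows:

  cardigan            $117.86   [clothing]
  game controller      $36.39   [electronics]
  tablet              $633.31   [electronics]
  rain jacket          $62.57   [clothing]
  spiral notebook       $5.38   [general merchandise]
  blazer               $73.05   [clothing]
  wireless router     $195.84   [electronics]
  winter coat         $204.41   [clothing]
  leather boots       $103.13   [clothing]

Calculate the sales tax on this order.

Cardigan $117.86: clothing, $75.00 or more → 6.25% → $7.37
Game controller $36.39: electronics → 5.75% → $2.09
Tablet $633.31: electronics → 5.75% → $36.42
Rain jacket $62.57: clothing, under $75.00 → 0% → $0.00
Spiral notebook $5.38: general merchandise → 3.25% → $0.17
Blazer $73.05: clothing, under $75.00 → 0% → $0.00
Wireless router $195.84: electronics → 5.75% → $11.26
Winter coat $204.41: clothing, $75.00 or more → 6.25% → $12.78
Leather boots $103.13: clothing, $75.00 or more → 6.25% → $6.45
Total tax = $7.37 + $2.09 + $36.42 + $0.17 + $11.26 + $12.78 + $6.45 = $76.54

$76.54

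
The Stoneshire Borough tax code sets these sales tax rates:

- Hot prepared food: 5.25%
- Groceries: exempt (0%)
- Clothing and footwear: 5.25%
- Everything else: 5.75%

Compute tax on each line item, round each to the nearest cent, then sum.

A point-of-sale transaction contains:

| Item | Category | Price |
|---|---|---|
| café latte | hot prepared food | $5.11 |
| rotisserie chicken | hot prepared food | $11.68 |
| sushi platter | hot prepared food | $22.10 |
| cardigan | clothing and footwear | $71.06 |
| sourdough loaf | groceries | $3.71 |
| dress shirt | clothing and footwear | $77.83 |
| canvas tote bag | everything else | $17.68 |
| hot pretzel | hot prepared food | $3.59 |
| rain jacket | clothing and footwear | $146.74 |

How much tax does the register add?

$18.77

Café latte $5.11: hot prepared food → 5.25% → $0.27
Rotisserie chicken $11.68: hot prepared food → 5.25% → $0.61
Sushi platter $22.10: hot prepared food → 5.25% → $1.16
Cardigan $71.06: clothing and footwear → 5.25% → $3.73
Sourdough loaf $3.71: groceries → 0% → $0.00
Dress shirt $77.83: clothing and footwear → 5.25% → $4.09
Canvas tote bag $17.68: everything else → 5.75% → $1.02
Hot pretzel $3.59: hot prepared food → 5.25% → $0.19
Rain jacket $146.74: clothing and footwear → 5.25% → $7.70
Total tax = $0.27 + $0.61 + $1.16 + $3.73 + $4.09 + $1.02 + $0.19 + $7.70 = $18.77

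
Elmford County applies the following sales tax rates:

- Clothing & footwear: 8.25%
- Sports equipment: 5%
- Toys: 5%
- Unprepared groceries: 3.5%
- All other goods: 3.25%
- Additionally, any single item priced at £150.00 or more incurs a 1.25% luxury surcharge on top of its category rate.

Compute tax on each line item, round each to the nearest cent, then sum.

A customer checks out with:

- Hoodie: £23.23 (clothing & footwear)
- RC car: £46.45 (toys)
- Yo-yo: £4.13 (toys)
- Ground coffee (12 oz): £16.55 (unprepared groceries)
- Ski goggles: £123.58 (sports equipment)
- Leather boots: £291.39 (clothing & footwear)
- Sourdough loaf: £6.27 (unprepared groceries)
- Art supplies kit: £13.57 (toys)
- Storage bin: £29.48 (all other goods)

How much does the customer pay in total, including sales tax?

Hoodie £23.23: clothing & footwear → 8.25% → £1.92
RC car £46.45: toys → 5% → £2.32
Yo-yo £4.13: toys → 5% → £0.21
Ground coffee (12 oz) £16.55: unprepared groceries → 3.5% → £0.58
Ski goggles £123.58: sports equipment → 5% → £6.18
Leather boots £291.39: clothing & footwear → 8.25% + 1.25% surcharge = 9.5% → £27.68
Sourdough loaf £6.27: unprepared groceries → 3.5% → £0.22
Art supplies kit £13.57: toys → 5% → £0.68
Storage bin £29.48: all other goods → 3.25% → £0.96
Subtotal = £554.65; tax = £40.75; total due = £595.40

£595.40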